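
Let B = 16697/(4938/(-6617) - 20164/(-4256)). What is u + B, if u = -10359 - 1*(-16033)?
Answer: 277007279746/28102265 ≈ 9857.1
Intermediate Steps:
u = 5674 (u = -10359 + 16033 = 5674)
B = 117555028136/28102265 (B = 16697/(4938*(-1/6617) - 20164*(-1/4256)) = 16697/(-4938/6617 + 5041/1064) = 16697/(28102265/7040488) = 16697*(7040488/28102265) = 117555028136/28102265 ≈ 4183.1)
u + B = 5674 + 117555028136/28102265 = 277007279746/28102265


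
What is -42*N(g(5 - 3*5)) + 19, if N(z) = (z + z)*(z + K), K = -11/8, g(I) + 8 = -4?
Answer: -13463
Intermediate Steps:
g(I) = -12 (g(I) = -8 - 4 = -12)
K = -11/8 (K = -11*⅛ = -11/8 ≈ -1.3750)
N(z) = 2*z*(-11/8 + z) (N(z) = (z + z)*(z - 11/8) = (2*z)*(-11/8 + z) = 2*z*(-11/8 + z))
-42*N(g(5 - 3*5)) + 19 = -21*(-12)*(-11 + 8*(-12))/2 + 19 = -21*(-12)*(-11 - 96)/2 + 19 = -21*(-12)*(-107)/2 + 19 = -42*321 + 19 = -13482 + 19 = -13463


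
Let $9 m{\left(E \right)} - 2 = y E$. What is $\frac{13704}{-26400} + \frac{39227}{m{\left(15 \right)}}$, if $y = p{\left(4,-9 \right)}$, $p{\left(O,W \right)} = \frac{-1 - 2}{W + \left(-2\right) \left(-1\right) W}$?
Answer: $\frac{105912329}{1100} \approx 96284.0$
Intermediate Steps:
$p{\left(O,W \right)} = - \frac{1}{W}$ ($p{\left(O,W \right)} = - \frac{3}{W + 2 W} = - \frac{3}{3 W} = - 3 \frac{1}{3 W} = - \frac{1}{W}$)
$y = \frac{1}{9}$ ($y = - \frac{1}{-9} = \left(-1\right) \left(- \frac{1}{9}\right) = \frac{1}{9} \approx 0.11111$)
$m{\left(E \right)} = \frac{2}{9} + \frac{E}{81}$ ($m{\left(E \right)} = \frac{2}{9} + \frac{\frac{1}{9} E}{9} = \frac{2}{9} + \frac{E}{81}$)
$\frac{13704}{-26400} + \frac{39227}{m{\left(15 \right)}} = \frac{13704}{-26400} + \frac{39227}{\frac{2}{9} + \frac{1}{81} \cdot 15} = 13704 \left(- \frac{1}{26400}\right) + \frac{39227}{\frac{2}{9} + \frac{5}{27}} = - \frac{571}{1100} + \frac{39227}{\frac{11}{27}} = - \frac{571}{1100} + 39227 \cdot \frac{27}{11} = - \frac{571}{1100} + \frac{1059129}{11} = \frac{105912329}{1100}$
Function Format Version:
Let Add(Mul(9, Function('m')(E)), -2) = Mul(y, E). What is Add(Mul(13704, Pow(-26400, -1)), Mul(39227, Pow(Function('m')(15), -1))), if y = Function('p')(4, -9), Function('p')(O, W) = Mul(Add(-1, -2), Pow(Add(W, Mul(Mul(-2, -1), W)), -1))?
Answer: Rational(105912329, 1100) ≈ 96284.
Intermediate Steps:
Function('p')(O, W) = Mul(-1, Pow(W, -1)) (Function('p')(O, W) = Mul(-3, Pow(Add(W, Mul(2, W)), -1)) = Mul(-3, Pow(Mul(3, W), -1)) = Mul(-3, Mul(Rational(1, 3), Pow(W, -1))) = Mul(-1, Pow(W, -1)))
y = Rational(1, 9) (y = Mul(-1, Pow(-9, -1)) = Mul(-1, Rational(-1, 9)) = Rational(1, 9) ≈ 0.11111)
Function('m')(E) = Add(Rational(2, 9), Mul(Rational(1, 81), E)) (Function('m')(E) = Add(Rational(2, 9), Mul(Rational(1, 9), Mul(Rational(1, 9), E))) = Add(Rational(2, 9), Mul(Rational(1, 81), E)))
Add(Mul(13704, Pow(-26400, -1)), Mul(39227, Pow(Function('m')(15), -1))) = Add(Mul(13704, Pow(-26400, -1)), Mul(39227, Pow(Add(Rational(2, 9), Mul(Rational(1, 81), 15)), -1))) = Add(Mul(13704, Rational(-1, 26400)), Mul(39227, Pow(Add(Rational(2, 9), Rational(5, 27)), -1))) = Add(Rational(-571, 1100), Mul(39227, Pow(Rational(11, 27), -1))) = Add(Rational(-571, 1100), Mul(39227, Rational(27, 11))) = Add(Rational(-571, 1100), Rational(1059129, 11)) = Rational(105912329, 1100)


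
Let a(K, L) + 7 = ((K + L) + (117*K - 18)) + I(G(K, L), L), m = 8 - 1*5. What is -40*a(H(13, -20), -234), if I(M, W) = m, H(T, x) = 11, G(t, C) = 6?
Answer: -41680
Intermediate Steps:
m = 3 (m = 8 - 5 = 3)
I(M, W) = 3
a(K, L) = -22 + L + 118*K (a(K, L) = -7 + (((K + L) + (117*K - 18)) + 3) = -7 + (((K + L) + (-18 + 117*K)) + 3) = -7 + ((-18 + L + 118*K) + 3) = -7 + (-15 + L + 118*K) = -22 + L + 118*K)
-40*a(H(13, -20), -234) = -40*(-22 - 234 + 118*11) = -40*(-22 - 234 + 1298) = -40*1042 = -41680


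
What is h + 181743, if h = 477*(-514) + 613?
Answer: -62822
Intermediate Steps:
h = -244565 (h = -245178 + 613 = -244565)
h + 181743 = -244565 + 181743 = -62822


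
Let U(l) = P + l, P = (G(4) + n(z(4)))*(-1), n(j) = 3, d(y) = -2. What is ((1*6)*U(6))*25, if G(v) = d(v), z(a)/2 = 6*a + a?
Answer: 750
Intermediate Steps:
z(a) = 14*a (z(a) = 2*(6*a + a) = 2*(7*a) = 14*a)
G(v) = -2
P = -1 (P = (-2 + 3)*(-1) = 1*(-1) = -1)
U(l) = -1 + l
((1*6)*U(6))*25 = ((1*6)*(-1 + 6))*25 = (6*5)*25 = 30*25 = 750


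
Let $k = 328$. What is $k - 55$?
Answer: $273$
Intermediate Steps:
$k - 55 = 328 - 55 = 273$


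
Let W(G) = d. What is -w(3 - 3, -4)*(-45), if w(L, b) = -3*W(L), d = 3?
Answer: -405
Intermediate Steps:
W(G) = 3
w(L, b) = -9 (w(L, b) = -3*3 = -9)
-w(3 - 3, -4)*(-45) = -(-9)*(-45) = -1*405 = -405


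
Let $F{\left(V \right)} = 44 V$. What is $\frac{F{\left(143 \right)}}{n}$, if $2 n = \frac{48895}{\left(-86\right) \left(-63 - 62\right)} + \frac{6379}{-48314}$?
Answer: $\frac{326791064600}{114686939} \approx 2849.4$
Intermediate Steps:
$n = \frac{114686939}{51937550}$ ($n = \frac{\frac{48895}{\left(-86\right) \left(-63 - 62\right)} + \frac{6379}{-48314}}{2} = \frac{\frac{48895}{\left(-86\right) \left(-125\right)} + 6379 \left(- \frac{1}{48314}\right)}{2} = \frac{\frac{48895}{10750} - \frac{6379}{48314}}{2} = \frac{48895 \cdot \frac{1}{10750} - \frac{6379}{48314}}{2} = \frac{\frac{9779}{2150} - \frac{6379}{48314}}{2} = \frac{1}{2} \cdot \frac{114686939}{25968775} = \frac{114686939}{51937550} \approx 2.2082$)
$\frac{F{\left(143 \right)}}{n} = \frac{44 \cdot 143}{\frac{114686939}{51937550}} = 6292 \cdot \frac{51937550}{114686939} = \frac{326791064600}{114686939}$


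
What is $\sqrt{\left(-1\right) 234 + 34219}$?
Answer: $\sqrt{33985} \approx 184.35$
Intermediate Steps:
$\sqrt{\left(-1\right) 234 + 34219} = \sqrt{-234 + 34219} = \sqrt{33985}$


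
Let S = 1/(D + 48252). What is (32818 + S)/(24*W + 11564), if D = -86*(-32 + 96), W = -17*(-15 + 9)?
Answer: 1402903865/598984976 ≈ 2.3421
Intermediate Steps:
W = 102 (W = -17*(-6) = 102)
D = -5504 (D = -86*64 = -5504)
S = 1/42748 (S = 1/(-5504 + 48252) = 1/42748 ≈ 2.3393e-5)
(32818 + S)/(24*W + 11564) = (32818 + 1/42748)/(24*102 + 11564) = 1402903865/(42748*(2448 + 11564)) = (1402903865/42748)/14012 = (1402903865/42748)*(1/14012) = 1402903865/598984976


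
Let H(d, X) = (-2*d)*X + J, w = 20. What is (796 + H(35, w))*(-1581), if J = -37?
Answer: 1013421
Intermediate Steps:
H(d, X) = -37 - 2*X*d (H(d, X) = (-2*d)*X - 37 = -2*X*d - 37 = -37 - 2*X*d)
(796 + H(35, w))*(-1581) = (796 + (-37 - 2*20*35))*(-1581) = (796 + (-37 - 1400))*(-1581) = (796 - 1437)*(-1581) = -641*(-1581) = 1013421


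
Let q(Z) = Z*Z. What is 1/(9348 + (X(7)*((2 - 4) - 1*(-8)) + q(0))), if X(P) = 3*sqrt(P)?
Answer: 779/7281903 - sqrt(7)/4854602 ≈ 0.00010643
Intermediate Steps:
q(Z) = Z**2
1/(9348 + (X(7)*((2 - 4) - 1*(-8)) + q(0))) = 1/(9348 + ((3*sqrt(7))*((2 - 4) - 1*(-8)) + 0**2)) = 1/(9348 + ((3*sqrt(7))*(-2 + 8) + 0)) = 1/(9348 + ((3*sqrt(7))*6 + 0)) = 1/(9348 + (18*sqrt(7) + 0)) = 1/(9348 + 18*sqrt(7))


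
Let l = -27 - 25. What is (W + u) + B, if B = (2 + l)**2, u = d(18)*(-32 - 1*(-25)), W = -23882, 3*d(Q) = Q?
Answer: -21424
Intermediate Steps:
d(Q) = Q/3
l = -52
u = -42 (u = ((1/3)*18)*(-32 - 1*(-25)) = 6*(-32 + 25) = 6*(-7) = -42)
B = 2500 (B = (2 - 52)**2 = (-50)**2 = 2500)
(W + u) + B = (-23882 - 42) + 2500 = -23924 + 2500 = -21424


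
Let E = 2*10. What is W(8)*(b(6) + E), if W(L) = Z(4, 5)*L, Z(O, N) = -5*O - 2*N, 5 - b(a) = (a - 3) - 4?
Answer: -6240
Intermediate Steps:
b(a) = 12 - a (b(a) = 5 - ((a - 3) - 4) = 5 - ((-3 + a) - 4) = 5 - (-7 + a) = 5 + (7 - a) = 12 - a)
E = 20
W(L) = -30*L (W(L) = (-5*4 - 2*5)*L = (-20 - 10)*L = -30*L)
W(8)*(b(6) + E) = (-30*8)*((12 - 1*6) + 20) = -240*((12 - 6) + 20) = -240*(6 + 20) = -240*26 = -6240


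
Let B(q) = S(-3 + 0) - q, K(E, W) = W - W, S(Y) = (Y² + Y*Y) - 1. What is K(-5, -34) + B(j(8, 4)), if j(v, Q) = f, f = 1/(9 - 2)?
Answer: 118/7 ≈ 16.857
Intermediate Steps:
S(Y) = -1 + 2*Y² (S(Y) = (Y² + Y²) - 1 = 2*Y² - 1 = -1 + 2*Y²)
K(E, W) = 0
f = ⅐ (f = 1/7 = ⅐ ≈ 0.14286)
j(v, Q) = ⅐
B(q) = 17 - q (B(q) = (-1 + 2*(-3 + 0)²) - q = (-1 + 2*(-3)²) - q = (-1 + 2*9) - q = (-1 + 18) - q = 17 - q)
K(-5, -34) + B(j(8, 4)) = 0 + (17 - 1*⅐) = 0 + (17 - ⅐) = 0 + 118/7 = 118/7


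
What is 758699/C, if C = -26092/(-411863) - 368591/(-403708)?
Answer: 126150694506246796/162342544169 ≈ 7.7707e+5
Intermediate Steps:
C = 162342544169/166272388004 (C = -26092*(-1/411863) - 368591*(-1/403708) = 26092/411863 + 368591/403708 = 162342544169/166272388004 ≈ 0.97637)
758699/C = 758699/(162342544169/166272388004) = 758699*(166272388004/162342544169) = 126150694506246796/162342544169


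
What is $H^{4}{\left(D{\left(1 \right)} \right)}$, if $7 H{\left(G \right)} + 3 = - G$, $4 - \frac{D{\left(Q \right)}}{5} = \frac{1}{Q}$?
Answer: $\frac{104976}{2401} \approx 43.722$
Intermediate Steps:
$D{\left(Q \right)} = 20 - \frac{5}{Q}$
$H{\left(G \right)} = - \frac{3}{7} - \frac{G}{7}$ ($H{\left(G \right)} = - \frac{3}{7} + \frac{\left(-1\right) G}{7} = - \frac{3}{7} - \frac{G}{7}$)
$H^{4}{\left(D{\left(1 \right)} \right)} = \left(- \frac{3}{7} - \frac{20 - \frac{5}{1}}{7}\right)^{4} = \left(- \frac{3}{7} - \frac{20 - 5}{7}\right)^{4} = \left(- \frac{3}{7} - \frac{15}{7}\right)^{4} = \left(- \frac{18}{7}\right)^{4} = \frac{104976}{2401}$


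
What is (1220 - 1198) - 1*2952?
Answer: -2930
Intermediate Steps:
(1220 - 1198) - 1*2952 = 22 - 2952 = -2930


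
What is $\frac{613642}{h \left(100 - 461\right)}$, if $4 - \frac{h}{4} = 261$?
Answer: $\frac{306821}{185554} \approx 1.6535$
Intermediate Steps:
$h = -1028$ ($h = 16 - 1044 = -1028$)
$\frac{613642}{h \left(100 - 461\right)} = \frac{613642}{\left(-1028\right) \left(100 - 461\right)} = \frac{613642}{\left(-1028\right) \left(-361\right)} = \frac{613642}{371108} = 613642 \cdot \frac{1}{371108} = \frac{306821}{185554}$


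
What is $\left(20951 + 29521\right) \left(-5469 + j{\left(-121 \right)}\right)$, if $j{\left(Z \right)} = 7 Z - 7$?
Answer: $-319134456$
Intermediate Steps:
$j{\left(Z \right)} = -7 + 7 Z$
$\left(20951 + 29521\right) \left(-5469 + j{\left(-121 \right)}\right) = \left(20951 + 29521\right) \left(-5469 + \left(-7 + 7 \left(-121\right)\right)\right) = 50472 \left(-5469 - 854\right) = 50472 \left(-6323\right) = -319134456$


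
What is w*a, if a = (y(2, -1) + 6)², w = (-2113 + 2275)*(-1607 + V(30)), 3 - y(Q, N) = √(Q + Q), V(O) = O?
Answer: -12518226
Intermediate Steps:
y(Q, N) = 3 - √2*√Q (y(Q, N) = 3 - √(Q + Q) = 3 - √(2*Q) = 3 - √2*√Q)
w = -255474 (w = (-2113 + 2275)*(-1607 + 30) = 162*(-1577) = -255474)
a = 49 (a = ((3 - √2*√2) + 6)² = ((3 - 2) + 6)² = (1 + 6)² = 7² = 49)
w*a = -255474*49 = -12518226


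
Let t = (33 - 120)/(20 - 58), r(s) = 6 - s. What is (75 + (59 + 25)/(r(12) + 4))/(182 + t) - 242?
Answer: -1693472/7003 ≈ -241.82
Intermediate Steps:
t = 87/38 (t = -87/(-38) = -87*(-1/38) = 87/38 ≈ 2.2895)
(75 + (59 + 25)/(r(12) + 4))/(182 + t) - 242 = (75 + (59 + 25)/((6 - 1*12) + 4))/(182 + 87/38) - 242 = (75 + 84/((6 - 12) + 4))/(7003/38) - 242 = (75 + 84/(-6 + 4))*(38/7003) - 242 = (75 + 84/(-2))*(38/7003) - 242 = (75 + 84*(-½))*(38/7003) - 242 = (75 - 42)*(38/7003) - 242 = 33*(38/7003) - 242 = 1254/7003 - 242 = -1693472/7003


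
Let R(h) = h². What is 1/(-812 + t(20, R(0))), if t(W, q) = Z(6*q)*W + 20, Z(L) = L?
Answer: -1/792 ≈ -0.0012626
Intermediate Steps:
t(W, q) = 20 + 6*W*q (t(W, q) = (6*q)*W + 20 = 6*W*q + 20 = 20 + 6*W*q)
1/(-812 + t(20, R(0))) = 1/(-812 + (20 + 6*20*0²)) = 1/(-812 + (20 + 6*20*0)) = 1/(-812 + (20 + 0)) = 1/(-812 + 20) = 1/(-792) = -1/792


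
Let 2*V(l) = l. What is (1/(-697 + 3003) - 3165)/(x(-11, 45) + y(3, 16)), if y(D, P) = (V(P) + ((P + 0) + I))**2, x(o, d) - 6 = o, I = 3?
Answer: -7298489/1669544 ≈ -4.3715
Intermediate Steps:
x(o, d) = 6 + o
V(l) = l/2
y(D, P) = (3 + 3*P/2)**2 (y(D, P) = (P/2 + ((P + 0) + 3))**2 = (P/2 + (P + 3))**2 = (P/2 + (3 + P))**2 = (3 + 3*P/2)**2)
(1/(-697 + 3003) - 3165)/(x(-11, 45) + y(3, 16)) = (1/(-697 + 3003) - 3165)/((6 - 11) + 9*(2 + 16)**2/4) = (1/2306 - 3165)/(-5 + (9/4)*18**2) = (1/2306 - 3165)/(-5 + (9/4)*324) = -7298489/(2306*(-5 + 729)) = -7298489/2306/724 = -7298489/2306*1/724 = -7298489/1669544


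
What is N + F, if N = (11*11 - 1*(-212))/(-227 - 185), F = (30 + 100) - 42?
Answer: 35923/412 ≈ 87.192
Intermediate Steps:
F = 88 (F = 130 - 42 = 88)
N = -333/412 (N = (121 + 212)/(-412) = 333*(-1/412) = -333/412 ≈ -0.80825)
N + F = -333/412 + 88 = 35923/412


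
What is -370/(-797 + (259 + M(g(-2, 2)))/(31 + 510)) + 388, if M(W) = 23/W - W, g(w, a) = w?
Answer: 66960016/172371 ≈ 388.46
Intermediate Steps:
M(W) = -W + 23/W
-370/(-797 + (259 + M(g(-2, 2)))/(31 + 510)) + 388 = -370/(-797 + (259 + (-1*(-2) + 23/(-2)))/(31 + 510)) + 388 = -370/(-797 + (259 + (2 + 23*(-½)))/541) + 388 = -370/(-797 + (259 + (2 - 23/2))*(1/541)) + 388 = -370/(-797 + (259 - 19/2)*(1/541)) + 388 = -370/(-797 + (499/2)*(1/541)) + 388 = -370/(-797 + 499/1082) + 388 = -370/(-861855/1082) + 388 = -370*(-1082/861855) + 388 = 80068/172371 + 388 = 66960016/172371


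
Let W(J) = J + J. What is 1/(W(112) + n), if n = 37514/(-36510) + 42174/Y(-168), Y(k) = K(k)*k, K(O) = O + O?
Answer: 57247680/12807429833 ≈ 0.0044699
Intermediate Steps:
K(O) = 2*O
Y(k) = 2*k² (Y(k) = (2*k)*k = 2*k²)
W(J) = 2*J
n = -16050487/57247680 (n = 37514/(-36510) + 42174/((2*(-168)²)) = 37514*(-1/36510) + 42174/((2*28224)) = -18757/18255 + 42174/56448 = -18757/18255 + 42174*(1/56448) = -18757/18255 + 2343/3136 = -16050487/57247680 ≈ -0.28037)
1/(W(112) + n) = 1/(2*112 - 16050487/57247680) = 1/(224 - 16050487/57247680) = 1/(12807429833/57247680) = 57247680/12807429833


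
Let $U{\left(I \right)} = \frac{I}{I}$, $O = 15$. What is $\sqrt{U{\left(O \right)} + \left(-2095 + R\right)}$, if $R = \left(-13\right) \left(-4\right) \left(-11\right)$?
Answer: $i \sqrt{2666} \approx 51.633 i$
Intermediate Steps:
$R = -572$ ($R = 52 \left(-11\right) = -572$)
$U{\left(I \right)} = 1$
$\sqrt{U{\left(O \right)} + \left(-2095 + R\right)} = \sqrt{1 - 2667} = \sqrt{-2666} = i \sqrt{2666}$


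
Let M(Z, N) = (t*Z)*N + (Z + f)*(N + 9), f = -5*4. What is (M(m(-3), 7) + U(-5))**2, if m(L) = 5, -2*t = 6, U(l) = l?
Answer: 122500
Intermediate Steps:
f = -20
t = -3 (t = -1/2*6 = -3)
M(Z, N) = (-20 + Z)*(9 + N) - 3*N*Z (M(Z, N) = (-3*Z)*N + (Z - 20)*(N + 9) = -3*N*Z + (-20 + Z)*(9 + N) = (-20 + Z)*(9 + N) - 3*N*Z)
(M(m(-3), 7) + U(-5))**2 = ((-180 - 20*7 + 9*5 - 2*7*5) - 5)**2 = ((-180 - 140 + 45 - 70) - 5)**2 = (-345 - 5)**2 = (-350)**2 = 122500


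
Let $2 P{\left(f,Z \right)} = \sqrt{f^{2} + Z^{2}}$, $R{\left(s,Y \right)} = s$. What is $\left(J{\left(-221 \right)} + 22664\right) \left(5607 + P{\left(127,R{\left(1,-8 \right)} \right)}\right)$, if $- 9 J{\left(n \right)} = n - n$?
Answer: $127077048 + 11332 \sqrt{16130} \approx 1.2852 \cdot 10^{8}$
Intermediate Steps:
$P{\left(f,Z \right)} = \frac{\sqrt{Z^{2} + f^{2}}}{2}$ ($P{\left(f,Z \right)} = \frac{\sqrt{f^{2} + Z^{2}}}{2} = \frac{\sqrt{Z^{2} + f^{2}}}{2}$)
$J{\left(n \right)} = 0$ ($J{\left(n \right)} = - \frac{n - n}{9} = \left(- \frac{1}{9}\right) 0 = 0$)
$\left(J{\left(-221 \right)} + 22664\right) \left(5607 + P{\left(127,R{\left(1,-8 \right)} \right)}\right) = \left(0 + 22664\right) \left(5607 + \frac{\sqrt{1^{2} + 127^{2}}}{2}\right) = 22664 \left(5607 + \frac{\sqrt{1 + 16129}}{2}\right) = 22664 \left(5607 + \frac{\sqrt{16130}}{2}\right) = 127077048 + 11332 \sqrt{16130}$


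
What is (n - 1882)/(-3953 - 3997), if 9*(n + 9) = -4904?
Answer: 21923/71550 ≈ 0.30640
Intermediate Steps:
n = -4985/9 (n = -9 + (⅑)*(-4904) = -9 - 4904/9 = -4985/9 ≈ -553.89)
(n - 1882)/(-3953 - 3997) = (-4985/9 - 1882)/(-3953 - 3997) = -21923/9/(-7950) = -21923/9*(-1/7950) = 21923/71550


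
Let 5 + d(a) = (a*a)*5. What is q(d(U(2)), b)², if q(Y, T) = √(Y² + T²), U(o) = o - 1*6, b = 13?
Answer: 5794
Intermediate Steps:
U(o) = -6 + o (U(o) = o - 6 = -6 + o)
d(a) = -5 + 5*a² (d(a) = -5 + (a*a)*5 = -5 + a²*5 = -5 + 5*a²)
q(Y, T) = √(T² + Y²)
q(d(U(2)), b)² = (√(13² + (-5 + 5*(-6 + 2)²)²))² = (√(169 + (-5 + 5*(-4)²)²))² = (√(169 + (-5 + 5*16)²))² = (√(169 + (-5 + 80)²))² = (√(169 + 75²))² = (√(169 + 5625))² = (√5794)² = 5794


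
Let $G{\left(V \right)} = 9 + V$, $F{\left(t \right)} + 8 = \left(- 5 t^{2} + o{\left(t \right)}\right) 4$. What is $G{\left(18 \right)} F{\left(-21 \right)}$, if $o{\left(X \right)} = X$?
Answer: $-240624$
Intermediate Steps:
$F{\left(t \right)} = -8 - 20 t^{2} + 4 t$ ($F{\left(t \right)} = -8 + \left(- 5 t^{2} + t\right) 4 = -8 + \left(t - 5 t^{2}\right) 4 = -8 - \left(- 4 t + 20 t^{2}\right) = -8 - 20 t^{2} + 4 t$)
$G{\left(18 \right)} F{\left(-21 \right)} = \left(9 + 18\right) \left(-8 - 20 \left(-21\right)^{2} + 4 \left(-21\right)\right) = 27 \left(-8 - 8820 - 84\right) = 27 \left(-8912\right) = -240624$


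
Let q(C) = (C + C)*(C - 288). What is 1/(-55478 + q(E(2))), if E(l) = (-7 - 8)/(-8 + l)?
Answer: -2/113811 ≈ -1.7573e-5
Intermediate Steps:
E(l) = -15/(-8 + l)
q(C) = 2*C*(-288 + C) (q(C) = (2*C)*(-288 + C) = 2*C*(-288 + C))
1/(-55478 + q(E(2))) = 1/(-55478 + 2*(-15/(-8 + 2))*(-288 - 15/(-8 + 2))) = 1/(-55478 + 2*(-15/(-6))*(-288 - 15/(-6))) = 1/(-55478 + 2*(-15*(-⅙))*(-288 - 15*(-⅙))) = 1/(-55478 + 2*(5/2)*(-288 + 5/2)) = 1/(-55478 + 2*(5/2)*(-571/2)) = 1/(-55478 - 2855/2) = 1/(-113811/2) = -2/113811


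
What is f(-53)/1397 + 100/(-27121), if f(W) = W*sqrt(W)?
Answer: -100/27121 - 53*I*sqrt(53)/1397 ≈ -0.0036872 - 0.2762*I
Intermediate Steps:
f(W) = W**(3/2)
f(-53)/1397 + 100/(-27121) = (-53)**(3/2)/1397 + 100/(-27121) = -53*I*sqrt(53)*(1/1397) + 100*(-1/27121) = -53*I*sqrt(53)/1397 - 100/27121 = -100/27121 - 53*I*sqrt(53)/1397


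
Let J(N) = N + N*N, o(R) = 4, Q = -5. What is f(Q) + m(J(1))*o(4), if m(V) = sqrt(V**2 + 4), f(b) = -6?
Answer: -6 + 8*sqrt(2) ≈ 5.3137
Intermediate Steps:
J(N) = N + N**2
m(V) = sqrt(4 + V**2)
f(Q) + m(J(1))*o(4) = -6 + sqrt(4 + (1*(1 + 1))**2)*4 = -6 + sqrt(4 + (1*2)**2)*4 = -6 + sqrt(4 + 2**2)*4 = -6 + sqrt(4 + 4)*4 = -6 + sqrt(8)*4 = -6 + (2*sqrt(2))*4 = -6 + 8*sqrt(2)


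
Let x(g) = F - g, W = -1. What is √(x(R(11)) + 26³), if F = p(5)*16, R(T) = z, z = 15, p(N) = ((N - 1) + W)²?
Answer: √17705 ≈ 133.06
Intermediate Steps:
p(N) = (-2 + N)² (p(N) = ((N - 1) - 1)² = ((-1 + N) - 1)² = (-2 + N)²)
R(T) = 15
F = 144 (F = (-2 + 5)²*16 = 3²*16 = 9*16 = 144)
x(g) = 144 - g
√(x(R(11)) + 26³) = √((144 - 1*15) + 26³) = √((144 - 15) + 17576) = √(129 + 17576) = √17705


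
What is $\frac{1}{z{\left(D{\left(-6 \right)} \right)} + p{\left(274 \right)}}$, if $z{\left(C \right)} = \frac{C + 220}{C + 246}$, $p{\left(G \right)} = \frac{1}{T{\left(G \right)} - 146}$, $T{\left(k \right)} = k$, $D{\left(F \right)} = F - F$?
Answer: $\frac{15744}{14203} \approx 1.1085$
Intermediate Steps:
$D{\left(F \right)} = 0$
$p{\left(G \right)} = \frac{1}{-146 + G}$ ($p{\left(G \right)} = \frac{1}{G - 146} = \frac{1}{-146 + G}$)
$z{\left(C \right)} = \frac{220 + C}{246 + C}$
$\frac{1}{z{\left(D{\left(-6 \right)} \right)} + p{\left(274 \right)}} = \frac{1}{\frac{220 + 0}{246 + 0} + \frac{1}{-146 + 274}} = \frac{1}{\frac{1}{246} \cdot 220 + \frac{1}{128}} = \frac{1}{\frac{110}{123} + \frac{1}{128}} = \frac{1}{\frac{14203}{15744}} = \frac{15744}{14203}$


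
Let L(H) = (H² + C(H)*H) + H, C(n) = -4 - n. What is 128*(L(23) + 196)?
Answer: 16256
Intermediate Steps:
L(H) = H + H² + H*(-4 - H) (L(H) = (H² + (-4 - H)*H) + H = (H² + H*(-4 - H)) + H = H + H² + H*(-4 - H))
128*(L(23) + 196) = 128*(-3*23 + 196) = 128*(-69 + 196) = 128*127 = 16256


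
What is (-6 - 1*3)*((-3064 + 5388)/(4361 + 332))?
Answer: -20916/4693 ≈ -4.4568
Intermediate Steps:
(-6 - 1*3)*((-3064 + 5388)/(4361 + 332)) = (-6 - 3)*(2324/4693) = -20916/4693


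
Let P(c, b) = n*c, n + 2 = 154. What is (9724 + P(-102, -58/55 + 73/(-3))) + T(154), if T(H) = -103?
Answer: -5883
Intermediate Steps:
n = 152 (n = -2 + 154 = 152)
P(c, b) = 152*c
(9724 + P(-102, -58/55 + 73/(-3))) + T(154) = (9724 + 152*(-102)) - 103 = (9724 - 15504) - 103 = -5780 - 103 = -5883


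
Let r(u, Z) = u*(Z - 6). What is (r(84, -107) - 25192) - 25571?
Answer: -60255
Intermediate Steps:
r(u, Z) = u*(-6 + Z)
(r(84, -107) - 25192) - 25571 = (84*(-6 - 107) - 25192) - 25571 = (84*(-113) - 25192) - 25571 = (-9492 - 25192) - 25571 = -34684 - 25571 = -60255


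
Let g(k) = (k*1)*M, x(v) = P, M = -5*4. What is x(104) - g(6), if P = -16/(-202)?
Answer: 12128/101 ≈ 120.08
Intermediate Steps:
M = -20
P = 8/101 (P = -16*(-1/202) = 8/101 ≈ 0.079208)
x(v) = 8/101
g(k) = -20*k (g(k) = (k*1)*(-20) = k*(-20) = -20*k)
x(104) - g(6) = 8/101 - (-20)*6 = 8/101 - 1*(-120) = 8/101 + 120 = 12128/101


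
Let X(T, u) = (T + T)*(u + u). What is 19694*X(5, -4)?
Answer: -1575520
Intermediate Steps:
X(T, u) = 4*T*u (X(T, u) = (2*T)*(2*u) = 4*T*u)
19694*X(5, -4) = 19694*(4*5*(-4)) = 19694*(-80) = -1575520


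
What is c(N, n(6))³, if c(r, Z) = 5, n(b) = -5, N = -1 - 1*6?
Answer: 125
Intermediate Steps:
N = -7 (N = -1 - 6 = -7)
c(N, n(6))³ = 5³ = 125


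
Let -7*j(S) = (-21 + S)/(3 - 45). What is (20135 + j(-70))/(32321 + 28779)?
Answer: 845657/2566200 ≈ 0.32954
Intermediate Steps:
j(S) = -1/14 + S/294 (j(S) = -(-21 + S)/(7*(3 - 45)) = -(-21 + S)/(7*(-42)) = -(-21 + S)*(-1)/(7*42) = -(½ - S/42)/7 = -1/14 + S/294)
(20135 + j(-70))/(32321 + 28779) = (20135 + (-1/14 + (1/294)*(-70)))/(32321 + 28779) = (20135 + (-1/14 - 5/21))/61100 = (20135 - 13/42)*(1/61100) = (845657/42)*(1/61100) = 845657/2566200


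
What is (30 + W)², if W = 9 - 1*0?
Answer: 1521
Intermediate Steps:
W = 9 (W = 9 + 0 = 9)
(30 + W)² = (30 + 9)² = 39² = 1521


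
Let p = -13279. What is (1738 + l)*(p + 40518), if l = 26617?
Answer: 772361845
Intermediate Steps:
(1738 + l)*(p + 40518) = (1738 + 26617)*(-13279 + 40518) = 28355*27239 = 772361845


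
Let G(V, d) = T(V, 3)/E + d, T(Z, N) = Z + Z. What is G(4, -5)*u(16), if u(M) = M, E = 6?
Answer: -176/3 ≈ -58.667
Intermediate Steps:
T(Z, N) = 2*Z
G(V, d) = d + V/3 (G(V, d) = (2*V)/6 + d = (2*V)*(⅙) + d = V/3 + d = d + V/3)
G(4, -5)*u(16) = (-5 + (⅓)*4)*16 = (-5 + 4/3)*16 = -11/3*16 = -176/3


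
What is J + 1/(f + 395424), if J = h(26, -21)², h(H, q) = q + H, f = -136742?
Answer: 6467051/258682 ≈ 25.000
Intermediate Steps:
h(H, q) = H + q
J = 25 (J = (26 - 21)² = 5² = 25)
J + 1/(f + 395424) = 25 + 1/(-136742 + 395424) = 25 + 1/258682 = 6467051/258682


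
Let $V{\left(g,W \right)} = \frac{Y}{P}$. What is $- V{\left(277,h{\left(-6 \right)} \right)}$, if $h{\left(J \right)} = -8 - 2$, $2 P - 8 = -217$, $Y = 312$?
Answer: $\frac{624}{209} \approx 2.9856$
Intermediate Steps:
$P = - \frac{209}{2}$ ($P = 4 + \frac{1}{2} \left(-217\right) = 4 - \frac{217}{2} = - \frac{209}{2} \approx -104.5$)
$h{\left(J \right)} = -10$ ($h{\left(J \right)} = -8 - 2 = -10$)
$V{\left(g,W \right)} = - \frac{624}{209}$ ($V{\left(g,W \right)} = \frac{312}{- \frac{209}{2}} = 312 \left(- \frac{2}{209}\right) = - \frac{624}{209}$)
$- V{\left(277,h{\left(-6 \right)} \right)} = \left(-1\right) \left(- \frac{624}{209}\right) = \frac{624}{209}$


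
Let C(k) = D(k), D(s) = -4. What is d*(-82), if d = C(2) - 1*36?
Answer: 3280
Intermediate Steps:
C(k) = -4
d = -40 (d = -4 - 1*36 = -4 - 36 = -40)
d*(-82) = -40*(-82) = 3280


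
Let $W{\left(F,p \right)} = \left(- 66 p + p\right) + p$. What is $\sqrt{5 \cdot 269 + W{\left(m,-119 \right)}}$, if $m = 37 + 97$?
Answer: $\sqrt{8961} \approx 94.663$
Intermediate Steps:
$m = 134$
$W{\left(F,p \right)} = - 64 p$ ($W{\left(F,p \right)} = - 65 p + p = - 64 p$)
$\sqrt{5 \cdot 269 + W{\left(m,-119 \right)}} = \sqrt{5 \cdot 269 - -7616} = \sqrt{1345 + 7616} = \sqrt{8961}$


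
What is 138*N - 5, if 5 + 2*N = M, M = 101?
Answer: 6619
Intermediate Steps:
N = 48 (N = -5/2 + (1/2)*101 = -5/2 + 101/2 = 48)
138*N - 5 = 138*48 - 5 = 6624 - 5 = 6619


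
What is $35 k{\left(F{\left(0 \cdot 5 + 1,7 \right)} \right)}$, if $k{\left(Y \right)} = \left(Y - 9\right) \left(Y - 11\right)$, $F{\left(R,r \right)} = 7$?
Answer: $280$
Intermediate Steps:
$k{\left(Y \right)} = \left(-11 + Y\right) \left(-9 + Y\right)$ ($k{\left(Y \right)} = \left(-9 + Y\right) \left(-11 + Y\right) = \left(-11 + Y\right) \left(-9 + Y\right)$)
$35 k{\left(F{\left(0 \cdot 5 + 1,7 \right)} \right)} = 35 \left(99 + 7^{2} - 140\right) = 35 \left(99 + 49 - 140\right) = 35 \cdot 8 = 280$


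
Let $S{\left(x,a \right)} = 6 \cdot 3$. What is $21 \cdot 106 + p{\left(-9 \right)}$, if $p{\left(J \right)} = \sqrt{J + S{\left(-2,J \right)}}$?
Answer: $2229$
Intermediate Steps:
$S{\left(x,a \right)} = 18$
$p{\left(J \right)} = \sqrt{18 + J}$ ($p{\left(J \right)} = \sqrt{J + 18} = \sqrt{18 + J}$)
$21 \cdot 106 + p{\left(-9 \right)} = 21 \cdot 106 + \sqrt{18 - 9} = 2226 + \sqrt{9} = 2226 + 3 = 2229$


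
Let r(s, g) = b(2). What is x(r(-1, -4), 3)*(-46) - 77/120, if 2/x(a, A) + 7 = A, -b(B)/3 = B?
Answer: 2683/120 ≈ 22.358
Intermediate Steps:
b(B) = -3*B
r(s, g) = -6 (r(s, g) = -3*2 = -6)
x(a, A) = 2/(-7 + A)
x(r(-1, -4), 3)*(-46) - 77/120 = (2/(-7 + 3))*(-46) - 77/120 = (2/(-4))*(-46) - 77*1/120 = (2*(-¼))*(-46) - 77/120 = -½*(-46) - 77/120 = 23 - 77/120 = 2683/120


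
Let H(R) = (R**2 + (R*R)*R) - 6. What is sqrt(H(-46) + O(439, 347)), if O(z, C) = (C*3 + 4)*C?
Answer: sqrt(267389) ≈ 517.10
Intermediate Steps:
O(z, C) = C*(4 + 3*C) (O(z, C) = (3*C + 4)*C = (4 + 3*C)*C = C*(4 + 3*C))
H(R) = -6 + R**2 + R**3 (H(R) = (R**2 + R**2*R) - 6 = (R**2 + R**3) - 6 = -6 + R**2 + R**3)
sqrt(H(-46) + O(439, 347)) = sqrt((-6 + (-46)**2 + (-46)**3) + 347*(4 + 3*347)) = sqrt((-6 + 2116 - 97336) + 347*(4 + 1041)) = sqrt(-95226 + 347*1045) = sqrt(-95226 + 362615) = sqrt(267389)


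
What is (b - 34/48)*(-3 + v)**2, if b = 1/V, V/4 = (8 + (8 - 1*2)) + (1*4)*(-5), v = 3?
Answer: 0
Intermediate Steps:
V = -24 (V = 4*((8 + (8 - 1*2)) + (1*4)*(-5)) = 4*((8 + (8 - 2)) + 4*(-5)) = 4*((8 + 6) - 20) = 4*(14 - 20) = 4*(-6) = -24)
b = -1/24 (b = 1/(-24) = -1/24 ≈ -0.041667)
(b - 34/48)*(-3 + v)**2 = (-1/24 - 34/48)*(-3 + 3)**2 = (-1/24 - 34*1/48)*0**2 = (-1/24 - 17/24)*0 = -3/4*0 = 0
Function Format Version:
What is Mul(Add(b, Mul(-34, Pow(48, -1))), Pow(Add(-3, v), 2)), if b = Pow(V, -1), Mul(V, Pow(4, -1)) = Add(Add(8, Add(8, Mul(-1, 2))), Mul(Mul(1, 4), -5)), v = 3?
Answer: 0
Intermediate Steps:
V = -24 (V = Mul(4, Add(Add(8, Add(8, Mul(-1, 2))), Mul(Mul(1, 4), -5))) = Mul(4, Add(Add(8, Add(8, -2)), Mul(4, -5))) = Mul(4, Add(Add(8, 6), -20)) = Mul(4, Add(14, -20)) = Mul(4, -6) = -24)
b = Rational(-1, 24) (b = Pow(-24, -1) = Rational(-1, 24) ≈ -0.041667)
Mul(Add(b, Mul(-34, Pow(48, -1))), Pow(Add(-3, v), 2)) = Mul(Add(Rational(-1, 24), Mul(-34, Pow(48, -1))), Pow(Add(-3, 3), 2)) = Mul(Add(Rational(-1, 24), Mul(-34, Rational(1, 48))), Pow(0, 2)) = Mul(Add(Rational(-1, 24), Rational(-17, 24)), 0) = Mul(Rational(-3, 4), 0) = 0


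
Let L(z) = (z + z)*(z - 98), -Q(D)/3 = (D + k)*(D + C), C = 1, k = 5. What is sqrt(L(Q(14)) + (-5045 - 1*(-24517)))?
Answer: 13*sqrt(9758) ≈ 1284.2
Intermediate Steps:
Q(D) = -3*(1 + D)*(5 + D) (Q(D) = -3*(D + 5)*(D + 1) = -3*(5 + D)*(1 + D) = -3*(1 + D)*(5 + D))
L(z) = 2*z*(-98 + z) (L(z) = (2*z)*(-98 + z) = 2*z*(-98 + z))
sqrt(L(Q(14)) + (-5045 - 1*(-24517))) = sqrt(2*(-15 - 18*14 - 3*14**2)*(-98 + (-15 - 18*14 - 3*14**2)) + (-5045 - 1*(-24517))) = sqrt(2*(-15 - 252 - 3*196)*(-98 + (-15 - 252 - 3*196)) + (-5045 + 24517)) = sqrt(2*(-15 - 252 - 588)*(-98 + (-15 - 252 - 588)) + 19472) = sqrt(2*(-855)*(-98 - 855) + 19472) = sqrt(2*(-855)*(-953) + 19472) = sqrt(1629630 + 19472) = sqrt(1649102) = 13*sqrt(9758)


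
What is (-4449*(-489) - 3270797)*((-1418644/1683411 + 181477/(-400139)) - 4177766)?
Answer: 3082144525685751637483972/673598394129 ≈ 4.5756e+12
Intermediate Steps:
(-4449*(-489) - 3270797)*((-1418644/1683411 + 181477/(-400139)) - 4177766) = (2175561 - 3270797)*((-1418644*1/1683411 + 181477*(-1/400139)) - 4177766) = -1095236*((-1418644/1683411 - 181477/400139) - 4177766) = -1095236*(-873155169563/673598394129 - 4177766) = -1095236*(-2814137341801905377/673598394129) = 3082144525685751637483972/673598394129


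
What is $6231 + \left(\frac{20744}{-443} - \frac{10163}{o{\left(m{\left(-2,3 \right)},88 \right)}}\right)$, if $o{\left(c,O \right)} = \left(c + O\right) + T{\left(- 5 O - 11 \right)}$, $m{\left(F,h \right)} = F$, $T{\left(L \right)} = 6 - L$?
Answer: $\frac{1483094618}{240549} \approx 6165.5$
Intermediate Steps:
$o{\left(c,O \right)} = 17 + c + 6 O$ ($o{\left(c,O \right)} = \left(c + O\right) - \left(-17 - 5 O\right) = \left(O + c\right) - \left(-17 - 5 O\right) = \left(O + c\right) + \left(6 + \left(11 + 5 O\right)\right) = \left(O + c\right) + \left(17 + 5 O\right) = 17 + c + 6 O$)
$6231 + \left(\frac{20744}{-443} - \frac{10163}{o{\left(m{\left(-2,3 \right)},88 \right)}}\right) = 6231 - \left(\frac{20744}{443} + \frac{10163}{17 - 2 + 6 \cdot 88}\right) = 6231 - \left(\frac{20744}{443} + \frac{10163}{17 - 2 + 528}\right) = 6231 - \left(\frac{20744}{443} + \frac{10163}{543}\right) = 6231 - \frac{15766201}{240549} = \frac{1483094618}{240549}$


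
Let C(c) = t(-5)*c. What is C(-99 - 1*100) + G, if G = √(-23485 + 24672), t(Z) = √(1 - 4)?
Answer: √1187 - 199*I*√3 ≈ 34.453 - 344.68*I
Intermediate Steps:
t(Z) = I*√3 (t(Z) = √(-3) = I*√3)
C(c) = I*c*√3 (C(c) = (I*√3)*c = I*c*√3)
G = √1187 ≈ 34.453
C(-99 - 1*100) + G = I*(-99 - 1*100)*√3 + √1187 = I*(-99 - 100)*√3 + √1187 = I*(-199)*√3 + √1187 = -199*I*√3 + √1187 = √1187 - 199*I*√3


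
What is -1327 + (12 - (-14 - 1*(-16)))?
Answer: -1317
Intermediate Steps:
-1327 + (12 - (-14 - 1*(-16))) = -1327 + (12 - (-14 + 16)) = -1327 + (12 - 1*2) = -1327 + (12 - 2) = -1327 + 10 = -1317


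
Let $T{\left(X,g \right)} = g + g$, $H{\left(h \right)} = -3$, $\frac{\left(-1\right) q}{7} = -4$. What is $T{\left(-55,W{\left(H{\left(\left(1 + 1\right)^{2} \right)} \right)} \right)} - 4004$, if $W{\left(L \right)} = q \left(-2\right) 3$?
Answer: $-4340$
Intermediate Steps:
$q = 28$ ($q = \left(-7\right) \left(-4\right) = 28$)
$W{\left(L \right)} = -168$ ($W{\left(L \right)} = 28 \left(-2\right) 3 = \left(-56\right) 3 = -168$)
$T{\left(X,g \right)} = 2 g$
$T{\left(-55,W{\left(H{\left(\left(1 + 1\right)^{2} \right)} \right)} \right)} - 4004 = 2 \left(-168\right) - 4004 = -336 - 4004 = -4340$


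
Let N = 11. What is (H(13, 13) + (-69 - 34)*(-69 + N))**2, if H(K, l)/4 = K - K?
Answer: 35688676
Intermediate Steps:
H(K, l) = 0 (H(K, l) = 4*(K - K) = 4*0 = 0)
(H(13, 13) + (-69 - 34)*(-69 + N))**2 = (0 + (-69 - 34)*(-69 + 11))**2 = (0 - 103*(-58))**2 = (0 + 5974)**2 = 5974**2 = 35688676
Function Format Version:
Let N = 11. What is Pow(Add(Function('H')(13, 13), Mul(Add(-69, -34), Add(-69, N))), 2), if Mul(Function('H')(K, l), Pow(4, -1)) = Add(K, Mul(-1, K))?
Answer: 35688676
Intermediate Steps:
Function('H')(K, l) = 0 (Function('H')(K, l) = Mul(4, Add(K, Mul(-1, K))) = Mul(4, 0) = 0)
Pow(Add(Function('H')(13, 13), Mul(Add(-69, -34), Add(-69, N))), 2) = Pow(Add(0, Mul(Add(-69, -34), Add(-69, 11))), 2) = Pow(Add(0, Mul(-103, -58)), 2) = Pow(Add(0, 5974), 2) = Pow(5974, 2) = 35688676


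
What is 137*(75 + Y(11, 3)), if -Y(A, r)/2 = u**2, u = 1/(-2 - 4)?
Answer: 184813/18 ≈ 10267.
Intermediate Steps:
u = -1/6 (u = 1/(-6) = -1/6 ≈ -0.16667)
Y(A, r) = -1/18 (Y(A, r) = -2*(-1/6)**2 = -2*1/36 = -1/18)
137*(75 + Y(11, 3)) = 137*(75 - 1/18) = 137*(1349/18) = 184813/18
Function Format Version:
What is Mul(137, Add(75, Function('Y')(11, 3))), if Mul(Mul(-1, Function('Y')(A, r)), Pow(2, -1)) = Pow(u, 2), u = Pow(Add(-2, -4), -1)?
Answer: Rational(184813, 18) ≈ 10267.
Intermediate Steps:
u = Rational(-1, 6) (u = Pow(-6, -1) = Rational(-1, 6) ≈ -0.16667)
Function('Y')(A, r) = Rational(-1, 18) (Function('Y')(A, r) = Mul(-2, Pow(Rational(-1, 6), 2)) = Mul(-2, Rational(1, 36)) = Rational(-1, 18))
Mul(137, Add(75, Function('Y')(11, 3))) = Mul(137, Add(75, Rational(-1, 18))) = Mul(137, Rational(1349, 18)) = Rational(184813, 18)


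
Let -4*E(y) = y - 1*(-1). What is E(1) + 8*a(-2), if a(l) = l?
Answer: -33/2 ≈ -16.500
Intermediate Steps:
E(y) = -1/4 - y/4 (E(y) = -(y - 1*(-1))/4 = -(y + 1)/4 = -(1 + y)/4 = -1/4 - y/4)
E(1) + 8*a(-2) = (-1/4 - 1/4*1) + 8*(-2) = (-1/4 - 1/4) - 16 = -1/2 - 16 = -33/2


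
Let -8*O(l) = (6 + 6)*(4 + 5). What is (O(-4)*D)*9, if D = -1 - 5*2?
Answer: 2673/2 ≈ 1336.5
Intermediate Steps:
O(l) = -27/2 (O(l) = -(6 + 6)*(4 + 5)/8 = -3*9/2 = -⅛*108 = -27/2)
D = -11 (D = -1 - 10 = -11)
(O(-4)*D)*9 = -27/2*(-11)*9 = (297/2)*9 = 2673/2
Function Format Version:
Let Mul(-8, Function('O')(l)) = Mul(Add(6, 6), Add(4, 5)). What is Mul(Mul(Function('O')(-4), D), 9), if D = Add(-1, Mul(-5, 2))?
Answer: Rational(2673, 2) ≈ 1336.5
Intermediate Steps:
Function('O')(l) = Rational(-27, 2) (Function('O')(l) = Mul(Rational(-1, 8), Mul(Add(6, 6), Add(4, 5))) = Mul(Rational(-1, 8), Mul(12, 9)) = Mul(Rational(-1, 8), 108) = Rational(-27, 2))
D = -11 (D = Add(-1, -10) = -11)
Mul(Mul(Function('O')(-4), D), 9) = Mul(Mul(Rational(-27, 2), -11), 9) = Mul(Rational(297, 2), 9) = Rational(2673, 2)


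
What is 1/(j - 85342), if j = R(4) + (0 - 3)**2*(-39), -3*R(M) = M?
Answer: -3/257083 ≈ -1.1669e-5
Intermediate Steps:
R(M) = -M/3
j = -1057/3 (j = -1/3*4 + (0 - 3)**2*(-39) = -4/3 + (-3)**2*(-39) = -4/3 + 9*(-39) = -4/3 - 351 = -1057/3 ≈ -352.33)
1/(j - 85342) = 1/(-1057/3 - 85342) = 1/(-257083/3) = -3/257083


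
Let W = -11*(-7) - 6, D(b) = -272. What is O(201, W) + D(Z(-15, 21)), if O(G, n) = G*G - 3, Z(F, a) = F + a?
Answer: 40126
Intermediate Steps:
W = 71 (W = 77 - 6 = 71)
O(G, n) = -3 + G**2 (O(G, n) = G**2 - 3 = -3 + G**2)
O(201, W) + D(Z(-15, 21)) = (-3 + 201**2) - 272 = (-3 + 40401) - 272 = 40398 - 272 = 40126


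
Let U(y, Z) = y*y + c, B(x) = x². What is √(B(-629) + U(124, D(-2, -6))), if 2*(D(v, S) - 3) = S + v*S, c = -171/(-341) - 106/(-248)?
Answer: √191174303155/682 ≈ 641.11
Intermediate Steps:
c = 1267/1364 (c = -171*(-1/341) - 106*(-1/248) = 171/341 + 53/124 = 1267/1364 ≈ 0.92889)
D(v, S) = 3 + S/2 + S*v/2 (D(v, S) = 3 + (S + v*S)/2 = 3 + (S + S*v)/2 = 3 + (S/2 + S*v/2) = 3 + S/2 + S*v/2)
U(y, Z) = 1267/1364 + y² (U(y, Z) = y*y + 1267/1364 = y² + 1267/1364 = 1267/1364 + y²)
√(B(-629) + U(124, D(-2, -6))) = √((-629)² + (1267/1364 + 124²)) = √(395641 + (1267/1364 + 15376)) = √(395641 + 20974131/1364) = √(560628455/1364) = √191174303155/682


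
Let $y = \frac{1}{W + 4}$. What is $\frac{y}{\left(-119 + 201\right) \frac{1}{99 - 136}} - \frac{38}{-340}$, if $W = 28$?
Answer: $\frac{21783}{223040} \approx 0.097664$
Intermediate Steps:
$y = \frac{1}{32}$ ($y = \frac{1}{28 + 4} = \frac{1}{32} \approx 0.03125$)
$\frac{y}{\left(-119 + 201\right) \frac{1}{99 - 136}} - \frac{38}{-340} = \frac{1}{32 \frac{-119 + 201}{99 - 136}} - \frac{38}{-340} = \frac{1}{32 \frac{82}{-37}} - - \frac{19}{170} = \frac{1}{32 \cdot 82 \left(- \frac{1}{37}\right)} + \frac{19}{170} = \frac{1}{32 \left(- \frac{82}{37}\right)} + \frac{19}{170} = \frac{1}{32} \left(- \frac{37}{82}\right) + \frac{19}{170} = - \frac{37}{2624} + \frac{19}{170} = \frac{21783}{223040}$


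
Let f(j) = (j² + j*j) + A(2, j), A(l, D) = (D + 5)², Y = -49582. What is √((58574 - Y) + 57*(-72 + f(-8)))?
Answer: 9*√1381 ≈ 334.46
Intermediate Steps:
A(l, D) = (5 + D)²
f(j) = (5 + j)² + 2*j² (f(j) = (j² + j*j) + (5 + j)² = (j² + j²) + (5 + j)² = 2*j² + (5 + j)² = (5 + j)² + 2*j²)
√((58574 - Y) + 57*(-72 + f(-8))) = √((58574 - 1*(-49582)) + 57*(-72 + ((5 - 8)² + 2*(-8)²))) = √((58574 + 49582) + 57*(-72 + ((-3)² + 2*64))) = √(108156 + 57*(-72 + (9 + 128))) = √(108156 + 57*(-72 + 137)) = √(108156 + 57*65) = √(108156 + 3705) = √111861 = 9*√1381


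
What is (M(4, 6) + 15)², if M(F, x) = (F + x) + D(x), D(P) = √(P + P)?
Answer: 637 + 100*√3 ≈ 810.21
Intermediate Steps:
D(P) = √2*√P (D(P) = √(2*P) = √2*√P)
M(F, x) = F + x + √2*√x (M(F, x) = (F + x) + √2*√x = F + x + √2*√x)
(M(4, 6) + 15)² = ((4 + 6 + √2*√6) + 15)² = ((4 + 6 + 2*√3) + 15)² = ((10 + 2*√3) + 15)² = (25 + 2*√3)²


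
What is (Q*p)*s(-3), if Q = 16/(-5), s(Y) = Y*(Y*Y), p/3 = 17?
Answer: 22032/5 ≈ 4406.4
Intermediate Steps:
p = 51 (p = 3*17 = 51)
s(Y) = Y³ (s(Y) = Y*Y² = Y³)
Q = -16/5 (Q = 16*(-⅕) = -16/5 ≈ -3.2000)
(Q*p)*s(-3) = -16/5*51*(-3)³ = -816/5*(-27) = 22032/5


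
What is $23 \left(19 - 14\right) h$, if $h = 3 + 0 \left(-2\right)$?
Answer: $345$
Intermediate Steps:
$h = 3$ ($h = 3 + 0 = 3$)
$23 \left(19 - 14\right) h = 23 \left(19 - 14\right) 3 = 23 \cdot 5 \cdot 3 = 115 \cdot 3 = 345$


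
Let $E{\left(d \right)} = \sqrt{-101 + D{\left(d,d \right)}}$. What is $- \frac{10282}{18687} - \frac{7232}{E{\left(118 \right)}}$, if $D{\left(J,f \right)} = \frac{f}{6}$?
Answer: $- \frac{10282}{18687} + \frac{3616 i \sqrt{183}}{61} \approx -0.55022 + 801.91 i$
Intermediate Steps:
$D{\left(J,f \right)} = \frac{f}{6}$ ($D{\left(J,f \right)} = f \frac{1}{6} = \frac{f}{6}$)
$E{\left(d \right)} = \sqrt{-101 + \frac{d}{6}}$
$- \frac{10282}{18687} - \frac{7232}{E{\left(118 \right)}} = - \frac{10282}{18687} - \frac{7232}{\frac{1}{6} \sqrt{-3636 + 6 \cdot 118}} = \left(-10282\right) \frac{1}{18687} - \frac{7232}{\frac{1}{6} \sqrt{-3636 + 708}} = - \frac{10282}{18687} - \frac{7232}{\frac{1}{6} \sqrt{-2928}} = - \frac{10282}{18687} - \frac{7232}{\frac{1}{6} \cdot 4 i \sqrt{183}} = - \frac{10282}{18687} - \frac{7232}{\frac{2}{3} i \sqrt{183}} = - \frac{10282}{18687} - 7232 \left(- \frac{i \sqrt{183}}{122}\right) = - \frac{10282}{18687} + \frac{3616 i \sqrt{183}}{61}$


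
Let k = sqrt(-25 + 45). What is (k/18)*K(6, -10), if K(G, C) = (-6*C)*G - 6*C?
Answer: 140*sqrt(5)/3 ≈ 104.35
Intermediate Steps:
k = 2*sqrt(5) (k = sqrt(20) = 2*sqrt(5) ≈ 4.4721)
K(G, C) = -6*C - 6*C*G (K(G, C) = -6*C*G - 6*C = -6*C - 6*C*G)
(k/18)*K(6, -10) = ((2*sqrt(5))/18)*(-6*(-10)*(1 + 6)) = ((2*sqrt(5))/18)*(-6*(-10)*7) = (sqrt(5)/9)*420 = 140*sqrt(5)/3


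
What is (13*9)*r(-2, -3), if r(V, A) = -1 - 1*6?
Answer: -819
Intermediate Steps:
r(V, A) = -7 (r(V, A) = -1 - 6 = -7)
(13*9)*r(-2, -3) = (13*9)*(-7) = 117*(-7) = -819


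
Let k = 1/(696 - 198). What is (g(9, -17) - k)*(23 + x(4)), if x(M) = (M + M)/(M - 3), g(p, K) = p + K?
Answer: -123535/498 ≈ -248.06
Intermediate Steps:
g(p, K) = K + p
x(M) = 2*M/(-3 + M) (x(M) = (2*M)/(-3 + M) = 2*M/(-3 + M))
k = 1/498 ≈ 0.0020080
(g(9, -17) - k)*(23 + x(4)) = ((-17 + 9) - 1*1/498)*(23 + 2*4/(-3 + 4)) = (-8 - 1/498)*(23 + 2*4/1) = -3985*(23 + 2*4*1)/498 = -3985*(23 + 8)/498 = -3985/498*31 = -123535/498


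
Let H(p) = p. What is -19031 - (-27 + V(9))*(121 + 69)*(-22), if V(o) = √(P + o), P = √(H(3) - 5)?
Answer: -131891 + 4180*√(9 + I*√2) ≈ -1.1931e+5 + 982.23*I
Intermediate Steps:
P = I*√2 (P = √(3 - 5) = √(-2) = I*√2 ≈ 1.4142*I)
V(o) = √(o + I*√2) (V(o) = √(I*√2 + o) = √(o + I*√2))
-19031 - (-27 + V(9))*(121 + 69)*(-22) = -19031 - (-27 + √(9 + I*√2))*(121 + 69)*(-22) = -19031 - (-27 + √(9 + I*√2))*190*(-22) = -19031 - (-5130 + 190*√(9 + I*√2))*(-22) = -19031 - (112860 - 4180*√(9 + I*√2)) = -19031 + (-112860 + 4180*√(9 + I*√2)) = -131891 + 4180*√(9 + I*√2)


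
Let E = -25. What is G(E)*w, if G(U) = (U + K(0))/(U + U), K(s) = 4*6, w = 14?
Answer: 7/25 ≈ 0.28000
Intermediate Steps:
K(s) = 24
G(U) = (24 + U)/(2*U) (G(U) = (U + 24)/(U + U) = (24 + U)/((2*U)) = (24 + U)*(1/(2*U)) = (24 + U)/(2*U))
G(E)*w = ((½)*(24 - 25)/(-25))*14 = ((½)*(-1/25)*(-1))*14 = (1/50)*14 = 7/25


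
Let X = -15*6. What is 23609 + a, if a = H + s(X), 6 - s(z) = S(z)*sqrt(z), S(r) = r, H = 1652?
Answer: 25267 + 270*I*sqrt(10) ≈ 25267.0 + 853.82*I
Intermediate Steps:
X = -90
s(z) = 6 - z**(3/2) (s(z) = 6 - z*sqrt(z) = 6 - z**(3/2))
a = 1658 + 270*I*sqrt(10) (a = 1652 + (6 - (-90)**(3/2)) = 1652 + (6 - (-270)*I*sqrt(10)) = 1652 + (6 + 270*I*sqrt(10)) = 1658 + 270*I*sqrt(10) ≈ 1658.0 + 853.82*I)
23609 + a = 23609 + (1658 + 270*I*sqrt(10)) = 25267 + 270*I*sqrt(10)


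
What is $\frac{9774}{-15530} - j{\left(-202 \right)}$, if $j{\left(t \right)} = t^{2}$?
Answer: $- \frac{316847947}{7765} \approx -40805.0$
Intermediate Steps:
$\frac{9774}{-15530} - j{\left(-202 \right)} = \frac{9774}{-15530} - \left(-202\right)^{2} = 9774 \left(- \frac{1}{15530}\right) - 40804 = - \frac{4887}{7765} - 40804 = - \frac{316847947}{7765}$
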